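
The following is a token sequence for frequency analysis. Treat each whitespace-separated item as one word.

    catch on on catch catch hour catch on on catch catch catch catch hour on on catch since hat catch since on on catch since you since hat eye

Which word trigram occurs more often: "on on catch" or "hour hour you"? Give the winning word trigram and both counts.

"on on catch" (4 vs 0)

"on on catch": 4 occurrences
"hour hour you": 0 occurrences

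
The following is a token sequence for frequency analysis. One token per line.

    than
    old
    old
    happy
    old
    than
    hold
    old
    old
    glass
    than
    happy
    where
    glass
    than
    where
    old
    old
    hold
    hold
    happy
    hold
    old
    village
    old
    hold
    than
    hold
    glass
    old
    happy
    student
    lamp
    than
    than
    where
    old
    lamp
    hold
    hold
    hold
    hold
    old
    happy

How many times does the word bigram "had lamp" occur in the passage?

0

Scanning the 43 overlapping bigram windows for "had lamp":
  (none found)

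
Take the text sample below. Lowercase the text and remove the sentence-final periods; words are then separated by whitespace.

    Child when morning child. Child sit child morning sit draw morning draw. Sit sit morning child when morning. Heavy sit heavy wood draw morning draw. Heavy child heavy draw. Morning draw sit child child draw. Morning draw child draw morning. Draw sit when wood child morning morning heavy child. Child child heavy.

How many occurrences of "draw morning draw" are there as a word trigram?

Scanning the 50 overlapping trigram windows for "draw morning draw":
  position 10–12: draw morning draw
  position 23–25: draw morning draw
  position 29–31: draw morning draw
  position 35–37: draw morning draw
  position 39–41: draw morning draw

5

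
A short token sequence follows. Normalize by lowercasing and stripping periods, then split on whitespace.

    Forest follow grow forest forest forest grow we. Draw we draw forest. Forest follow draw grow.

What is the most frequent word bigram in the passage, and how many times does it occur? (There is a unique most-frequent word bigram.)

"forest forest", 3 times

Bigram frequencies (highest first):
  forest forest: 3
  forest follow: 2
  we draw: 2
  follow grow: 1
  grow forest: 1
  forest grow: 1
  … (5 more, each ≤ 1)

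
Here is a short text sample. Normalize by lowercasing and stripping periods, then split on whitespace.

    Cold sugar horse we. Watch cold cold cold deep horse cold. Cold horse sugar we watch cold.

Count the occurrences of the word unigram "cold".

Scanning the 17 tokens for "cold":
  position 1: cold
  position 6: cold
  position 7: cold
  position 8: cold
  position 11: cold
  position 12: cold
  position 17: cold

7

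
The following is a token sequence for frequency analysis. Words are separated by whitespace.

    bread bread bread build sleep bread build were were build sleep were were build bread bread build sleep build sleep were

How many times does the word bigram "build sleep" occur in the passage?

4

Scanning the 20 overlapping bigram windows for "build sleep":
  position 4–5: build sleep
  position 10–11: build sleep
  position 17–18: build sleep
  position 19–20: build sleep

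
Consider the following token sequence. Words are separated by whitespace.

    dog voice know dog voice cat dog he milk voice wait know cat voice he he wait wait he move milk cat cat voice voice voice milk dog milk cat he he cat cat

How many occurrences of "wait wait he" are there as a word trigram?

Scanning the 32 overlapping trigram windows for "wait wait he":
  position 17–19: wait wait he

1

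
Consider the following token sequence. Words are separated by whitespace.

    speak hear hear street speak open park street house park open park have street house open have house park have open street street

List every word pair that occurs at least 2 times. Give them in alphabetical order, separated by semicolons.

Bigram counts meeting the condition (at least 2 times):
  house park: 2
  open park: 2
  park have: 2
  street house: 2

house park; open park; park have; street house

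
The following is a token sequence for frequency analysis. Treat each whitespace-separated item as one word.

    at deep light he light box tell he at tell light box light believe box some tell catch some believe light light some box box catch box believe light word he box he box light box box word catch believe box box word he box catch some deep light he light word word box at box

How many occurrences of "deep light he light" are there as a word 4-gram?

2

Scanning the 53 overlapping 4-gram windows for "deep light he light":
  position 2–5: deep light he light
  position 48–51: deep light he light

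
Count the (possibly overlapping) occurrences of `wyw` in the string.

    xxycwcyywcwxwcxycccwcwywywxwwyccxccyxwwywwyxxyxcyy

3

Sliding a length-3 window over the 50 characters (48 positions):
  position 22–24: wyw
  position 24–26: wyw
  position 39–41: wyw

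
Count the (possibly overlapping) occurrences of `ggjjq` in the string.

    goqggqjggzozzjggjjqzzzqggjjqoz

Sliding a length-5 window over the 30 characters (26 positions):
  position 15–19: ggjjq
  position 24–28: ggjjq

2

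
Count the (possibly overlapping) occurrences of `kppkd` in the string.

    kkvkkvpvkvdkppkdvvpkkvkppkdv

2

Sliding a length-5 window over the 28 characters (24 positions):
  position 12–16: kppkd
  position 23–27: kppkd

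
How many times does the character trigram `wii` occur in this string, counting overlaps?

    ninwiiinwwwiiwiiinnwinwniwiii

4

Sliding a length-3 window over the 29 characters (27 positions):
  position 4–6: wii
  position 11–13: wii
  position 14–16: wii
  position 26–28: wii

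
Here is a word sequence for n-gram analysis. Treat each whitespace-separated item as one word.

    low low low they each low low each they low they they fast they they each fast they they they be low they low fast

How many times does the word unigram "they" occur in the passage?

10

Scanning the 25 tokens for "they":
  position 4: they
  position 9: they
  position 11: they
  position 12: they
  position 14: they
  position 15: they
  position 18: they
  position 19: they
  position 20: they
  position 23: they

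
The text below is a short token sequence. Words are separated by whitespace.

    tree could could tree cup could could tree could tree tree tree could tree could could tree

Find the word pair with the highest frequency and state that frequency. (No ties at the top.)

"could tree", 5 times

Bigram frequencies (highest first):
  could tree: 5
  tree could: 4
  could could: 3
  tree tree: 2
  tree cup: 1
  cup could: 1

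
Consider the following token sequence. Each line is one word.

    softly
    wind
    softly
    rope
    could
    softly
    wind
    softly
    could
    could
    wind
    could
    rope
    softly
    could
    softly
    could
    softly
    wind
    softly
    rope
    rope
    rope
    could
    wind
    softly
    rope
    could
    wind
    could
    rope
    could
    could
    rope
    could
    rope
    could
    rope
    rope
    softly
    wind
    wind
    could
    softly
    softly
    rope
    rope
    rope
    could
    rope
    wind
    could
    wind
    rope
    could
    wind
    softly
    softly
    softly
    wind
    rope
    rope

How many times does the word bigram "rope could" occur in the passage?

Scanning the 61 overlapping bigram windows for "rope could":
  position 4–5: rope could
  position 23–24: rope could
  position 27–28: rope could
  position 31–32: rope could
  position 34–35: rope could
  position 36–37: rope could
  position 48–49: rope could
  position 54–55: rope could

8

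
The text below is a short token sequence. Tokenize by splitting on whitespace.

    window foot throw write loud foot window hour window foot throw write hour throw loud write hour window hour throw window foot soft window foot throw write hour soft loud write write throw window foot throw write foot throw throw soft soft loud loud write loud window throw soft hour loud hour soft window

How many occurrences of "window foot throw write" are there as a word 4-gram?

4

Scanning the 51 overlapping 4-gram windows for "window foot throw write":
  position 1–4: window foot throw write
  position 9–12: window foot throw write
  position 24–27: window foot throw write
  position 34–37: window foot throw write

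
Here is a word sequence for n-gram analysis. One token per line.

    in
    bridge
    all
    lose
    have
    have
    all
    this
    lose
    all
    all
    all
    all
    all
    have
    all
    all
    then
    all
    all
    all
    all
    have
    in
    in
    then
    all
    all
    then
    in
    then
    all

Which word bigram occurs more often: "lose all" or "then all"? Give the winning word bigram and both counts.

"lose all": 1 occurrence
"then all": 3 occurrences

"then all" (3 vs 1)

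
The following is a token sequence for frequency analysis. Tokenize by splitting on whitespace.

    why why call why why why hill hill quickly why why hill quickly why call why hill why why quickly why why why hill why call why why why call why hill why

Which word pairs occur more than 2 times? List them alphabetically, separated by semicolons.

Bigram counts meeting the condition (more than 2 times):
  call why: 4
  hill why: 3
  quickly why: 3
  why call: 4
  why hill: 5
  why why: 9

call why; hill why; quickly why; why call; why hill; why why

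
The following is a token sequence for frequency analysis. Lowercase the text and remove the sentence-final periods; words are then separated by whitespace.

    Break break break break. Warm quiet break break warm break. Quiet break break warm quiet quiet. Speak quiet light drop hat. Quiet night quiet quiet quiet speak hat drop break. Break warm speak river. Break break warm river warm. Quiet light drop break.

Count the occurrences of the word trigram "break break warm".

5

Scanning the 41 overlapping trigram windows for "break break warm":
  position 3–5: break break warm
  position 7–9: break break warm
  position 12–14: break break warm
  position 30–32: break break warm
  position 35–37: break break warm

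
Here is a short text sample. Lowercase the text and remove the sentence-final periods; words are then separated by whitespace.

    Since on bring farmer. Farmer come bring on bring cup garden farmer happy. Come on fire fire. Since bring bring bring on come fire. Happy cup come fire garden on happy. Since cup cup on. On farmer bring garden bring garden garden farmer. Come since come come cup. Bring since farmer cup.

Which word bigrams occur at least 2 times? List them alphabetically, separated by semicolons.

bring bring; bring garden; bring on; come fire; farmer come; garden farmer; on bring

Bigram counts meeting the condition (at least 2 times):
  bring bring: 2
  bring garden: 2
  bring on: 2
  come fire: 2
  farmer come: 2
  garden farmer: 2
  on bring: 2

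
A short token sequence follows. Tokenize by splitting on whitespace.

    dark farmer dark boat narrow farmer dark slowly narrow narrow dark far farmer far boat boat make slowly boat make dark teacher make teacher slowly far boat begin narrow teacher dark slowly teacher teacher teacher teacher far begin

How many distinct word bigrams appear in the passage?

38 tokens → 37 bigram windows in total.
Repeated bigrams (each contributes count−1 duplicates):
  teacher teacher: 3
  boat make: 2
  dark slowly: 2
  far boat: 2
  farmer dark: 2
6 duplicate windows → 37 − 6 = 31 distinct.

31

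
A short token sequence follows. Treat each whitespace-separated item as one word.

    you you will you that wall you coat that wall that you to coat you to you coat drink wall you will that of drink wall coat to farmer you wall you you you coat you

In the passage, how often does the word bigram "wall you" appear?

Scanning the 35 overlapping bigram windows for "wall you":
  position 6–7: wall you
  position 20–21: wall you
  position 31–32: wall you

3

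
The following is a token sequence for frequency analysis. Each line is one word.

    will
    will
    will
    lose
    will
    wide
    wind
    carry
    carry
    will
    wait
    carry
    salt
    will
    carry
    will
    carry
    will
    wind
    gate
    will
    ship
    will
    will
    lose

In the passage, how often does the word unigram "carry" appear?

Scanning the 25 tokens for "carry":
  position 8: carry
  position 9: carry
  position 12: carry
  position 15: carry
  position 17: carry

5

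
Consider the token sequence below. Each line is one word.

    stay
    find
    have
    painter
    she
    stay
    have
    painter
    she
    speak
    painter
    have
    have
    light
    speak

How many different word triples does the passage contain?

12

15 tokens → 13 trigram windows in total.
Repeated trigrams (each contributes count−1 duplicates):
  have painter she: 2
1 duplicate windows → 13 − 1 = 12 distinct.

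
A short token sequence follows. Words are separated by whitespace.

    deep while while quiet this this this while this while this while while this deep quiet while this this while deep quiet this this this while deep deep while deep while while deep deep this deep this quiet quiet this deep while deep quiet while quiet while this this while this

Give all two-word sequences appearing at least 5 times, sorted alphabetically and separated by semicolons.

Bigram counts meeting the condition (at least 5 times):
  this this: 6
  this while: 6
  while deep: 5
  while this: 6

this this; this while; while deep; while this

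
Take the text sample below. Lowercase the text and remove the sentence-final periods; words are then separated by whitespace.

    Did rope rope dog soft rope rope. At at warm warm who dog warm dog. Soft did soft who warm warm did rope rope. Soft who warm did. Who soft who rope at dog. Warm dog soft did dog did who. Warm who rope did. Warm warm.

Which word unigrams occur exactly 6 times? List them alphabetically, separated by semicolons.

Unigram counts meeting the condition (exactly 6 times):
  dog: 6
  soft: 6

dog; soft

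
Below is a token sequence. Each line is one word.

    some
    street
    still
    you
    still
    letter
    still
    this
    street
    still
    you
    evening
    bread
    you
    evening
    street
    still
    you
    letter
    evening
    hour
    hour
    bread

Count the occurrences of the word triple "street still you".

Scanning the 21 overlapping trigram windows for "street still you":
  position 2–4: street still you
  position 9–11: street still you
  position 16–18: street still you

3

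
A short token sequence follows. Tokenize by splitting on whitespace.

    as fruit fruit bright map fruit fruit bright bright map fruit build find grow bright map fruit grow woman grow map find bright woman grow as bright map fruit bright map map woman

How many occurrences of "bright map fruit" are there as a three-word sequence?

4

Scanning the 31 overlapping trigram windows for "bright map fruit":
  position 4–6: bright map fruit
  position 9–11: bright map fruit
  position 15–17: bright map fruit
  position 27–29: bright map fruit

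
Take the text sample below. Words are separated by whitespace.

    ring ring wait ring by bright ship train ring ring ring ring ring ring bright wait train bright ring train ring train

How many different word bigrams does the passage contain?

22 tokens → 21 bigram windows in total.
Repeated bigrams (each contributes count−1 duplicates):
  ring ring: 6
  ring train: 2
  train ring: 2
7 duplicate windows → 21 − 7 = 14 distinct.

14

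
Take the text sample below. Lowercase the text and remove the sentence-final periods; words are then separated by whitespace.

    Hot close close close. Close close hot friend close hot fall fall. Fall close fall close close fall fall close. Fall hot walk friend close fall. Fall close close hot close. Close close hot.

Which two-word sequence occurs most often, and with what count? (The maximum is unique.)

"close close", 8 times

Bigram frequencies (highest first):
  close close: 8
  close hot: 4
  fall fall: 4
  fall close: 4
  close fall: 4
  hot close: 2
  … (6 more, each ≤ 2)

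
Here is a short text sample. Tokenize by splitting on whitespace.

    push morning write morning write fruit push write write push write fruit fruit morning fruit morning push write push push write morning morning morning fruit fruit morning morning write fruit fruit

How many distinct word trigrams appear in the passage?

31 tokens → 29 trigram windows in total.
Repeated trigrams (each contributes count−1 duplicates):
  fruit fruit morning: 2
  morning write fruit: 2
  write fruit fruit: 2
3 duplicate windows → 29 − 3 = 26 distinct.

26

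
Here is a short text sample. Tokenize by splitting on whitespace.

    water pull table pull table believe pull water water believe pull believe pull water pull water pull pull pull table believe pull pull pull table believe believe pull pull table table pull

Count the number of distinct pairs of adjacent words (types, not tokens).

12

32 tokens → 31 bigram windows in total.
Repeated bigrams (each contributes count−1 duplicates):
  believe pull: 5
  pull pull: 5
  pull table: 5
  pull water: 3
  table believe: 3
  water pull: 3
  table pull: 2
19 duplicate windows → 31 − 19 = 12 distinct.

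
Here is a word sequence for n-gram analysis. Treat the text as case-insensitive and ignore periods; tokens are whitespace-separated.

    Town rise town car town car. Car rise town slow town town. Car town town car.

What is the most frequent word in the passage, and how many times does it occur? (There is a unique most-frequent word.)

Unigram frequencies (highest first):
  town: 8
  car: 5
  rise: 2
  slow: 1

"town", 8 times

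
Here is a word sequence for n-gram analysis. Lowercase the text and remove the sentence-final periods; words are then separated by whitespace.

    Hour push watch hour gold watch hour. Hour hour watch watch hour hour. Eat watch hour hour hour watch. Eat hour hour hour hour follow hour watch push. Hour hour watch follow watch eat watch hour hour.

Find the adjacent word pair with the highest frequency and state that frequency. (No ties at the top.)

"hour hour", 10 times

Bigram frequencies (highest first):
  hour hour: 10
  watch hour: 5
  hour watch: 4
  eat watch: 2
  watch eat: 2
  hour push: 1
  … (12 more, each ≤ 1)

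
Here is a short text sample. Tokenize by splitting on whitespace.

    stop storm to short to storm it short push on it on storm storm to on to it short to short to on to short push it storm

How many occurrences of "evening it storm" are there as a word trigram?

Scanning the 26 overlapping trigram windows for "evening it storm":
  (none found)

0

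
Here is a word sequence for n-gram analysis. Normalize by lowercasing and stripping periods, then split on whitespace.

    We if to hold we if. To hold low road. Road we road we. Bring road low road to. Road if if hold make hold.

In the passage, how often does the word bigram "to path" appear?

Scanning the 24 overlapping bigram windows for "to path":
  (none found)

0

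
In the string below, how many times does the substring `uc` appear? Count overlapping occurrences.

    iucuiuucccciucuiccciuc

4

Sliding a length-2 window over the 22 characters (21 positions):
  position 2–3: uc
  position 7–8: uc
  position 13–14: uc
  position 21–22: uc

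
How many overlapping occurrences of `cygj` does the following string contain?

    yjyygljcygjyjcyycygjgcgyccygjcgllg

Sliding a length-4 window over the 34 characters (31 positions):
  position 8–11: cygj
  position 17–20: cygj
  position 26–29: cygj

3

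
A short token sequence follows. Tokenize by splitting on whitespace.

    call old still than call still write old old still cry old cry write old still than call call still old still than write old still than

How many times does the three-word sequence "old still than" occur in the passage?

Scanning the 25 overlapping trigram windows for "old still than":
  position 2–4: old still than
  position 15–17: old still than
  position 21–23: old still than
  position 25–27: old still than

4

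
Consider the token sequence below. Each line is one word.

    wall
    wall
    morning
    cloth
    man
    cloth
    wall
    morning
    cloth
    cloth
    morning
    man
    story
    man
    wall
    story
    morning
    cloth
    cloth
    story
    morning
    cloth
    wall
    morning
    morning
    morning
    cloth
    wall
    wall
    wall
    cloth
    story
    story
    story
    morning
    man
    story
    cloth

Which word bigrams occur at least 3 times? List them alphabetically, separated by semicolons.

Bigram counts meeting the condition (at least 3 times):
  cloth wall: 3
  morning cloth: 5
  story morning: 3
  wall morning: 3
  wall wall: 3

cloth wall; morning cloth; story morning; wall morning; wall wall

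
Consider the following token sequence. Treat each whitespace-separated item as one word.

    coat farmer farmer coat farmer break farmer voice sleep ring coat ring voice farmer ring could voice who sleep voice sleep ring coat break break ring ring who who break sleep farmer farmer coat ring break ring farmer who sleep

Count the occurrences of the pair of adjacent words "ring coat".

Scanning the 39 overlapping bigram windows for "ring coat":
  position 10–11: ring coat
  position 22–23: ring coat

2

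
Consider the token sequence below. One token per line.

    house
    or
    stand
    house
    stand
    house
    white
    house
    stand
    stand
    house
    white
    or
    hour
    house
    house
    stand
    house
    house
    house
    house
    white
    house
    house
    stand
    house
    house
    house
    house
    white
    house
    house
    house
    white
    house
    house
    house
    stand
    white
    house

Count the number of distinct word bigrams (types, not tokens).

12

40 tokens → 39 bigram windows in total.
Repeated bigrams (each contributes count−1 duplicates):
  house house: 12
  house stand: 5
  house white: 5
  stand house: 5
  white house: 5
27 duplicate windows → 39 − 27 = 12 distinct.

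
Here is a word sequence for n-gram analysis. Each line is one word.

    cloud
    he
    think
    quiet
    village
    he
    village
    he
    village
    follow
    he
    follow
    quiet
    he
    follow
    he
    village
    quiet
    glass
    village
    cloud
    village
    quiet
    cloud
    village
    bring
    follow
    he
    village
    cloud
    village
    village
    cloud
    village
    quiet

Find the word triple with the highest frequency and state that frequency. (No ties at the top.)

"village cloud village", 3 times

Trigram frequencies (highest first):
  village cloud village: 3
  village he village: 2
  follow he village: 2
  cloud village quiet: 2
  cloud he think: 1
  he think quiet: 1
  … (22 more, each ≤ 1)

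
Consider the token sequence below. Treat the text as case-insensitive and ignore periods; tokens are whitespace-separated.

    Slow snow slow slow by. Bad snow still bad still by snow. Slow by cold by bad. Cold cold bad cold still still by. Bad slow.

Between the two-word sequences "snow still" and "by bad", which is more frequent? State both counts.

"by bad" (3 vs 1)

"snow still": 1 occurrence
"by bad": 3 occurrences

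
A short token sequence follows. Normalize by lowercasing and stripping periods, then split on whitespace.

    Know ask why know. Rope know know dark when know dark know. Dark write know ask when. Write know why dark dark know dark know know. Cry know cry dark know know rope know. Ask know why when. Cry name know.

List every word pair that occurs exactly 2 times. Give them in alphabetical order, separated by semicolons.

Bigram counts meeting the condition (exactly 2 times):
  know cry: 2
  know rope: 2
  know why: 2
  rope know: 2
  write know: 2

know cry; know rope; know why; rope know; write know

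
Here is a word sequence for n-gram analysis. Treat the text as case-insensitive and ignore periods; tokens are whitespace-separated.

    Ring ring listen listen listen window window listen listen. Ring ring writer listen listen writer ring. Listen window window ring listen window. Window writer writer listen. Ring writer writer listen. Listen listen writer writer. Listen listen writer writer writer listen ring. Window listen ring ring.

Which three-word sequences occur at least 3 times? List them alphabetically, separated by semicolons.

Trigram counts meeting the condition (at least 3 times):
  listen listen writer: 3
  listen window window: 3
  writer listen listen: 3
  writer writer listen: 4

listen listen writer; listen window window; writer listen listen; writer writer listen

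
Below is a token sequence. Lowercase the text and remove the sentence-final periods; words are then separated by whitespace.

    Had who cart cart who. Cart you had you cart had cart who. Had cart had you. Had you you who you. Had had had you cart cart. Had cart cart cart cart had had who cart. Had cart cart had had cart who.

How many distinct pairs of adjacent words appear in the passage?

15

44 tokens → 43 bigram windows in total.
Repeated bigrams (each contributes count−1 duplicates):
  cart cart: 6
  cart had: 6
  had cart: 5
  had had: 4
  had you: 4
  cart who: 3
  who cart: 3
  you had: 3
  … (2 more repeated)
28 duplicate windows → 43 − 28 = 15 distinct.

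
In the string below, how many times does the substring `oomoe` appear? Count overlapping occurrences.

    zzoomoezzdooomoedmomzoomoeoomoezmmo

Sliding a length-5 window over the 35 characters (31 positions):
  position 3–7: oomoe
  position 12–16: oomoe
  position 22–26: oomoe
  position 27–31: oomoe

4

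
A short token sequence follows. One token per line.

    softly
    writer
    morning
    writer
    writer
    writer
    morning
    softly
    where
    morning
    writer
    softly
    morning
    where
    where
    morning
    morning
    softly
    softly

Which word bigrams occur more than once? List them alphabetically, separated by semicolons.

morning softly; morning writer; where morning; writer morning; writer writer

Bigram counts meeting the condition (more than once):
  morning softly: 2
  morning writer: 2
  where morning: 2
  writer morning: 2
  writer writer: 2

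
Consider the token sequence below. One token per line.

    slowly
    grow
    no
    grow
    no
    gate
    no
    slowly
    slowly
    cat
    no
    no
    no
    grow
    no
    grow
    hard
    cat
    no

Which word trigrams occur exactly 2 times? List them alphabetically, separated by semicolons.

Trigram counts meeting the condition (exactly 2 times):
  grow no grow: 2
  no grow no: 2

grow no grow; no grow no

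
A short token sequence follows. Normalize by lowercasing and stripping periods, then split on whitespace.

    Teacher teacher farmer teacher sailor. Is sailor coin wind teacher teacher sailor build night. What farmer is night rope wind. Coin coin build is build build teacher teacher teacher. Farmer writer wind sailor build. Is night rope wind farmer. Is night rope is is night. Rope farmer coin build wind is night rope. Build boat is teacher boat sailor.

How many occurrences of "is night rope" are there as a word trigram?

5

Scanning the 57 overlapping trigram windows for "is night rope":
  position 17–19: is night rope
  position 35–37: is night rope
  position 40–42: is night rope
  position 44–46: is night rope
  position 51–53: is night rope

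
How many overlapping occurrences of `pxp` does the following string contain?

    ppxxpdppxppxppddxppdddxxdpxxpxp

3

Sliding a length-3 window over the 31 characters (29 positions):
  position 8–10: pxp
  position 11–13: pxp
  position 29–31: pxp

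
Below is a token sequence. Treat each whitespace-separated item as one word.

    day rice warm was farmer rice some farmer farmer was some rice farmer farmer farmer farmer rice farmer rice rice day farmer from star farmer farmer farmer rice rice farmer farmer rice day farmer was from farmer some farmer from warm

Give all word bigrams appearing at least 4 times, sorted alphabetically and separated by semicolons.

Bigram counts meeting the condition (at least 4 times):
  farmer farmer: 7
  farmer rice: 5

farmer farmer; farmer rice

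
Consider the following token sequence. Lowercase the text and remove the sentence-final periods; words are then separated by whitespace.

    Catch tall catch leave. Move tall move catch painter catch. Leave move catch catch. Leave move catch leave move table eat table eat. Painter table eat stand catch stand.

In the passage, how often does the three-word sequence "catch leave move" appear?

Scanning the 27 overlapping trigram windows for "catch leave move":
  position 3–5: catch leave move
  position 10–12: catch leave move
  position 14–16: catch leave move
  position 17–19: catch leave move

4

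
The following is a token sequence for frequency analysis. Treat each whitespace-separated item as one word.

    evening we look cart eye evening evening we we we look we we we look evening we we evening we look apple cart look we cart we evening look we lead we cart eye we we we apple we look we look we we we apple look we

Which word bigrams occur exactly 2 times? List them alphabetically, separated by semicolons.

cart eye; we apple; we cart; we evening

Bigram counts meeting the condition (exactly 2 times):
  cart eye: 2
  we apple: 2
  we cart: 2
  we evening: 2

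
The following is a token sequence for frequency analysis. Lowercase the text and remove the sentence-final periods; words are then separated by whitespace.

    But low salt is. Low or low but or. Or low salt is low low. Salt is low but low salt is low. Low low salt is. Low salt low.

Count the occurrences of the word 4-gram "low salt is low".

5

Scanning the 27 overlapping 4-gram windows for "low salt is low":
  position 2–5: low salt is low
  position 11–14: low salt is low
  position 15–18: low salt is low
  position 20–23: low salt is low
  position 25–28: low salt is low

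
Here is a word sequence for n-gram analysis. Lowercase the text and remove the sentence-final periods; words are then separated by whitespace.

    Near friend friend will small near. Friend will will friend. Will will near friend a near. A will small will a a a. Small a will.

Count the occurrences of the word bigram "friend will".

Scanning the 25 overlapping bigram windows for "friend will":
  position 3–4: friend will
  position 7–8: friend will
  position 10–11: friend will

3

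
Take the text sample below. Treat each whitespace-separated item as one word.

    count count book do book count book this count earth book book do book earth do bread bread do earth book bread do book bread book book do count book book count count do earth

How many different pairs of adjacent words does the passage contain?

20

35 tokens → 34 bigram windows in total.
Repeated bigrams (each contributes count−1 duplicates):
  book book: 3
  book do: 3
  count book: 3
  do book: 3
  book bread: 2
  book count: 2
  bread do: 2
  count count: 2
  … (2 more repeated)
14 duplicate windows → 34 − 14 = 20 distinct.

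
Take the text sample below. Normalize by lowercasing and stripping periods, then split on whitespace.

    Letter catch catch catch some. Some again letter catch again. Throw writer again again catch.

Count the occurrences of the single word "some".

2

Scanning the 15 tokens for "some":
  position 5: some
  position 6: some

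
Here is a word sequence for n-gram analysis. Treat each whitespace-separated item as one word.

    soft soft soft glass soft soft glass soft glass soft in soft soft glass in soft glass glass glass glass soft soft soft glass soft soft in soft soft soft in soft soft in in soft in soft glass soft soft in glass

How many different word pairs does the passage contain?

9

43 tokens → 42 bigram windows in total.
Repeated bigrams (each contributes count−1 duplicates):
  soft soft: 11
  soft glass: 7
  glass soft: 6
  in soft: 6
  soft in: 6
  glass glass: 3
33 duplicate windows → 42 − 33 = 9 distinct.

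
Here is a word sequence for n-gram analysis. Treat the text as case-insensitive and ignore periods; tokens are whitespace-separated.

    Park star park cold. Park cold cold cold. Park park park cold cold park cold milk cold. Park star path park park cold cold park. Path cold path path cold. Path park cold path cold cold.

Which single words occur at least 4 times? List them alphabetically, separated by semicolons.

cold; park; path

Unigram counts meeting the condition (at least 4 times):
  cold: 15
  park: 12
  path: 6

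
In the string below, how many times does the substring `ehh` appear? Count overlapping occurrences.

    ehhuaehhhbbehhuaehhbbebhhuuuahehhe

Sliding a length-3 window over the 34 characters (32 positions):
  position 1–3: ehh
  position 6–8: ehh
  position 12–14: ehh
  position 17–19: ehh
  position 31–33: ehh

5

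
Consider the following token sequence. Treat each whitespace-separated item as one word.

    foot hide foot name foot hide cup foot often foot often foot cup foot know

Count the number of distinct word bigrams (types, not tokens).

10

15 tokens → 14 bigram windows in total.
Repeated bigrams (each contributes count−1 duplicates):
  cup foot: 2
  foot hide: 2
  foot often: 2
  often foot: 2
4 duplicate windows → 14 − 4 = 10 distinct.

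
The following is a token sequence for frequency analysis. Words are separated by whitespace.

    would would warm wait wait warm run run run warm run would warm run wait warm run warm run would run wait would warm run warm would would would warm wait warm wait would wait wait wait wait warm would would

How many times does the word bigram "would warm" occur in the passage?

Scanning the 40 overlapping bigram windows for "would warm":
  position 2–3: would warm
  position 12–13: would warm
  position 23–24: would warm
  position 29–30: would warm

4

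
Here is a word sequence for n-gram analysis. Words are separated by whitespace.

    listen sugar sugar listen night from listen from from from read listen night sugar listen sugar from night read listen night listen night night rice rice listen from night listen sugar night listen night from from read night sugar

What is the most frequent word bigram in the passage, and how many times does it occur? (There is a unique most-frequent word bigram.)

"listen night", 5 times

Bigram frequencies (highest first):
  listen night: 5
  listen sugar: 3
  from from: 3
  night listen: 3
  sugar listen: 2
  night from: 2
  … (15 more, each ≤ 2)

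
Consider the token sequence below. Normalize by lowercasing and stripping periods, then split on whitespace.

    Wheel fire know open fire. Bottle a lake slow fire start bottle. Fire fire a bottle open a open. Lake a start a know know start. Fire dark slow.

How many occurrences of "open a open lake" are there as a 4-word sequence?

Scanning the 26 overlapping 4-gram windows for "open a open lake":
  position 17–20: open a open lake

1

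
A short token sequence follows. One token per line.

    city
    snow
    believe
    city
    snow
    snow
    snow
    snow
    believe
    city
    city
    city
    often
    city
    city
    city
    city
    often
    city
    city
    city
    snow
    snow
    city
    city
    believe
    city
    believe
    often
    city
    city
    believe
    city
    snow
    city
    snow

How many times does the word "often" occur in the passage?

3

Scanning the 36 tokens for "often":
  position 13: often
  position 18: often
  position 29: often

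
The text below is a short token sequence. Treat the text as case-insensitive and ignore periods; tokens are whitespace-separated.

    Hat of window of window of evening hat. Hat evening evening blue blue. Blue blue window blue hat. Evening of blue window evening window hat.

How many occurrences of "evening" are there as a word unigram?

5

Scanning the 25 tokens for "evening":
  position 7: evening
  position 10: evening
  position 11: evening
  position 19: evening
  position 23: evening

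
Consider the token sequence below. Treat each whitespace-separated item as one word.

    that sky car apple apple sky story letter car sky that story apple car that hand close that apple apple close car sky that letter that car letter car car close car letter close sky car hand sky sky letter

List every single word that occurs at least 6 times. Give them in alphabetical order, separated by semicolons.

car; sky; that

Unigram counts meeting the condition (at least 6 times):
  car: 9
  sky: 7
  that: 6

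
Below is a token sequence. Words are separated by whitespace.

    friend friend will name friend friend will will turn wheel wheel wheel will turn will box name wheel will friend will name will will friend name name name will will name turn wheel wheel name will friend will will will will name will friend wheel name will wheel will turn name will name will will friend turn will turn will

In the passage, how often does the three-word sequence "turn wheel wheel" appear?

2

Scanning the 58 overlapping trigram windows for "turn wheel wheel":
  position 9–11: turn wheel wheel
  position 32–34: turn wheel wheel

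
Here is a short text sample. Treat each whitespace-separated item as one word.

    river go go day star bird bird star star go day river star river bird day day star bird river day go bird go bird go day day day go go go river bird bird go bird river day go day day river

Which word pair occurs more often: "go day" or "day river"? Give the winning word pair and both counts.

"go day" (4 vs 2)

"go day": 4 occurrences
"day river": 2 occurrences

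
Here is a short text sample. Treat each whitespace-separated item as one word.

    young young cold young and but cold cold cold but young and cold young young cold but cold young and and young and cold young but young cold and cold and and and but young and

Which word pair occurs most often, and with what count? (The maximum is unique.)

Bigram frequencies (highest first):
  young and: 5
  cold young: 4
  young cold: 3
  but young: 3
  and cold: 3
  and and: 3
  … (8 more, each ≤ 2)

"young and", 5 times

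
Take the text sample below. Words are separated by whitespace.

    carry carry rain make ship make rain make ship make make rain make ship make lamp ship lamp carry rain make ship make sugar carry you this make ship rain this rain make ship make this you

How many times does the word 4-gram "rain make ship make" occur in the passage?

5

Scanning the 34 overlapping 4-gram windows for "rain make ship make":
  position 3–6: rain make ship make
  position 7–10: rain make ship make
  position 12–15: rain make ship make
  position 20–23: rain make ship make
  position 32–35: rain make ship make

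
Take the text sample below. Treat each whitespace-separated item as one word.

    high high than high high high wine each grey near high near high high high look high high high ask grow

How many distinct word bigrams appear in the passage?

13

21 tokens → 20 bigram windows in total.
Repeated bigrams (each contributes count−1 duplicates):
  high high: 7
  near high: 2
7 duplicate windows → 20 − 7 = 13 distinct.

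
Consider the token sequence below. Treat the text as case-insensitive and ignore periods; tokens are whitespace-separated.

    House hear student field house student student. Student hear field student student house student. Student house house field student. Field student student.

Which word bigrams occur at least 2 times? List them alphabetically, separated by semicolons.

field student; house student; student field; student house; student student

Bigram counts meeting the condition (at least 2 times):
  field student: 3
  house student: 2
  student field: 2
  student house: 2
  student student: 5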